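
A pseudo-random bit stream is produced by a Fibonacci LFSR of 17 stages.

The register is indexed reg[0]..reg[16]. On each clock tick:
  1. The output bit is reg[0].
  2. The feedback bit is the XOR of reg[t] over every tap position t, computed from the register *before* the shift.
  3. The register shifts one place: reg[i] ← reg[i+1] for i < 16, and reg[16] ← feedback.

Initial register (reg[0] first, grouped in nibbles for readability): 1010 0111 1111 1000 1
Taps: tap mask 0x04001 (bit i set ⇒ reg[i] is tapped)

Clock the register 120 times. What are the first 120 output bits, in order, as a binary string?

k : reg_k → out_k, fb_k
0: 10100111111110001 → 1, fb=1
1: 01001111111100011 → 0, fb=0
2: 10011111111000110 → 1, fb=0
3: 00111111110001100 → 0, fb=1
4: 01111111100011001 → 0, fb=0
5: 11111111000110010 → 1, fb=1
6: 11111110001100101 → 1, fb=0
7: 11111100011001010 → 1, fb=1
8: 11111000110010101 → 1, fb=0
9: 11110001100101010 → 1, fb=1
10: 11100011001010101 → 1, fb=0
11: 11000110010101010 → 1, fb=1
12: 10001100101010101 → 1, fb=0
13: 00011001010101010 → 0, fb=0
14: 00110010101010100 → 0, fb=1
15: 01100101010101001 → 0, fb=0
16: 11001010101010010 → 1, fb=1
17: 10010101010100101 → 1, fb=0
18: 00101010101001010 → 0, fb=0
19: 01010101010010100 → 0, fb=1
20: 10101010100101001 → 1, fb=1
21: 01010101001010011 → 0, fb=0
22: 10101010010100110 → 1, fb=0
23: 01010100101001100 → 0, fb=1
24: 10101001010011001 → 1, fb=1
25: 01010010100110011 → 0, fb=0
26: 10100101001100110 → 1, fb=0
27: 01001010011001100 → 0, fb=1
28: 10010100110011001 → 1, fb=1
29: 00101001100110011 → 0, fb=0
30: 01010011001100110 → 0, fb=1
31: 10100110011001101 → 1, fb=0
32: 01001100110011010 → 0, fb=0
33: 10011001100110100 → 1, fb=0
34: 00110011001101000 → 0, fb=0
35: 01100110011010000 → 0, fb=0
36: 11001100110100000 → 1, fb=1
37: 10011001101000001 → 1, fb=1
38: 00110011010000011 → 0, fb=0
39: 01100110100000110 → 0, fb=1
40: 11001101000001101 → 1, fb=0
41: 10011010000011010 → 1, fb=1
42: 00110100000110101 → 0, fb=1
43: 01101000001101011 → 0, fb=0
44: 11010000011010110 → 1, fb=0
45: 10100000110101100 → 1, fb=0
46: 01000001101011000 → 0, fb=0
47: 10000011010110000 → 1, fb=1
48: 00000110101100001 → 0, fb=0
49: 00001101011000010 → 0, fb=0
50: 00011010110000100 → 0, fb=1
51: 00110101100001001 → 0, fb=0
52: 01101011000010010 → 0, fb=0
53: 11010110000100100 → 1, fb=0
54: 10101100001001000 → 1, fb=1
55: 01011000010010001 → 0, fb=0
56: 10110000100100010 → 1, fb=1
57: 01100001001000101 → 0, fb=1
58: 11000010010001011 → 1, fb=1
59: 10000100100010111 → 1, fb=0
60: 00001001000101110 → 0, fb=1
61: 00010010001011101 → 0, fb=1
62: 00100100010111011 → 0, fb=0
63: 01001000101110110 → 0, fb=1
64: 10010001011101101 → 1, fb=0
65: 00100010111011010 → 0, fb=0
66: 01000101110110100 → 0, fb=1
67: 10001011101101001 → 1, fb=1
68: 00010111011010011 → 0, fb=0
69: 00101110110100110 → 0, fb=1
70: 01011101101001101 → 0, fb=1
71: 10111011010011011 → 1, fb=1
72: 01110110100110111 → 0, fb=1
73: 11101101001101111 → 1, fb=0
74: 11011010011011110 → 1, fb=0
75: 10110100110111100 → 1, fb=0
76: 01101001101111000 → 0, fb=0
77: 11010011011110000 → 1, fb=1
78: 10100110111100001 → 1, fb=1
79: 01001101111000011 → 0, fb=0
80: 10011011110000110 → 1, fb=0
81: 00110111100001100 → 0, fb=1
82: 01101111000011001 → 0, fb=0
83: 11011110000110010 → 1, fb=1
84: 10111100001100101 → 1, fb=0
85: 01111000011001010 → 0, fb=0
86: 11110000110010100 → 1, fb=0
87: 11100001100101000 → 1, fb=1
88: 11000011001010001 → 1, fb=1
89: 10000110010100011 → 1, fb=1
90: 00001100101000111 → 0, fb=1
91: 00011001010001111 → 0, fb=1
92: 00110010100011111 → 0, fb=1
93: 01100101000111111 → 0, fb=1
94: 11001010001111111 → 1, fb=0
95: 10010100011111110 → 1, fb=0
96: 00101000111111100 → 0, fb=1
97: 01010001111111001 → 0, fb=0
98: 10100011111110010 → 1, fb=1
99: 01000111111100101 → 0, fb=1
100: 10001111111001011 → 1, fb=1
101: 00011111110010111 → 0, fb=1
102: 00111111100101111 → 0, fb=1
103: 01111111001011111 → 0, fb=1
104: 11111110010111111 → 1, fb=0
105: 11111100101111110 → 1, fb=0
106: 11111001011111100 → 1, fb=0
107: 11110010111111000 → 1, fb=1
108: 11100101111110001 → 1, fb=1
109: 11001011111100011 → 1, fb=1
110: 10010111111000111 → 1, fb=0
111: 00101111110001110 → 0, fb=1
112: 01011111100011101 → 0, fb=1
113: 10111111000111011 → 1, fb=1
114: 01111110001110111 → 0, fb=1
115: 11111100011101111 → 1, fb=0
116: 11111000111011110 → 1, fb=0
117: 11110001110111100 → 1, fb=0
118: 11100011101111000 → 1, fb=1
119: 11000111011110001 → 1, fb=1

101001111111100011001010101010010100110011001101000001101011000010010001011101101001101111000011001010001111111001011111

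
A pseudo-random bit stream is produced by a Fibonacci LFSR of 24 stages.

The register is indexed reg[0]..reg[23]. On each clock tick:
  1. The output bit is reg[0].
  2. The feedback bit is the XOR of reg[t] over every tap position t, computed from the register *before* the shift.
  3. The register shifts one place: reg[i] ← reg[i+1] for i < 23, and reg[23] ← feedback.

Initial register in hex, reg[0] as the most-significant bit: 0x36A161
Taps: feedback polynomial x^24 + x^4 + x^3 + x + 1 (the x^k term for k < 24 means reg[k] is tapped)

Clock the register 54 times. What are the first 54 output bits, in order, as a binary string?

step | reg (before) | out | fb
   0 | 001101101010000101100001 | 0 | 1
   1 | 011011010100001011000011 | 0 | 0
   2 | 110110101000010110000110 | 1 | 0
   3 | 101101010000101100001100 | 1 | 0
   4 | 011010100001011000011000 | 0 | 0
   5 | 110101000010110000110000 | 1 | 1
   6 | 101010000101100001100001 | 1 | 0
   7 | 010100001011000011000010 | 0 | 0
   8 | 101000010110000110000100 | 1 | 1
   9 | 010000101100001100001001 | 0 | 1
  10 | 100001011000011000010011 | 1 | 1
  11 | 000010110000110000100111 | 0 | 1
  12 | 000101100001100001001111 | 0 | 1
  13 | 001011000011000010011111 | 0 | 1
  14 | 010110000110000100111111 | 0 | 1
  15 | 101100001100001001111111 | 1 | 0
  16 | 011000011000010011111110 | 0 | 1
  17 | 110000110000100111111101 | 1 | 0
  18 | 100001100001001111111010 | 1 | 1
  19 | 000011000010011111110101 | 0 | 1
  20 | 000110000100111111101011 | 0 | 0
  21 | 001100001001111111010110 | 0 | 1
  22 | 011000010011111110101101 | 0 | 1
  23 | 110000100111111101011011 | 1 | 0
  24 | 100001001111111010110110 | 1 | 1
  25 | 000010011111110101101101 | 0 | 1
  26 | 000100111111101011011011 | 0 | 1
  27 | 001001111111010110110111 | 0 | 0
  28 | 010011111110101101101110 | 0 | 0
  29 | 100111111101011011011100 | 1 | 1
  30 | 001111111010110110111001 | 0 | 0
  31 | 011111110101101101110010 | 0 | 1
  32 | 111111101011011011100101 | 1 | 0
  33 | 111111010110110111001010 | 1 | 0
  34 | 111110101101101110010100 | 1 | 0
  35 | 111101011011011100101000 | 1 | 1
  36 | 111010110110111001010001 | 1 | 1
  37 | 110101101101110010100011 | 1 | 1
  38 | 101011011011100101000111 | 1 | 0
  39 | 010110110111001010001110 | 0 | 1
  40 | 101101101110010100011101 | 1 | 0
  41 | 011011011100101000111010 | 0 | 0
  42 | 110110111001010001110100 | 1 | 0
  43 | 101101110010100011101000 | 1 | 0
  44 | 011011100101000111010000 | 0 | 0
  45 | 110111001010001110100000 | 1 | 0
  46 | 101110010100011101000000 | 1 | 1
  47 | 011100101000111010000001 | 0 | 0
  48 | 111001010001110100000010 | 1 | 0
  49 | 110010100011101000000100 | 1 | 1
  50 | 100101000111010000001001 | 1 | 0
  51 | 001010001110100000010010 | 0 | 1
  52 | 010100011101000000100101 | 0 | 0
  53 | 101000111010000001001010 | 1 | 1

001101101010000101100001100001001111111010110110111001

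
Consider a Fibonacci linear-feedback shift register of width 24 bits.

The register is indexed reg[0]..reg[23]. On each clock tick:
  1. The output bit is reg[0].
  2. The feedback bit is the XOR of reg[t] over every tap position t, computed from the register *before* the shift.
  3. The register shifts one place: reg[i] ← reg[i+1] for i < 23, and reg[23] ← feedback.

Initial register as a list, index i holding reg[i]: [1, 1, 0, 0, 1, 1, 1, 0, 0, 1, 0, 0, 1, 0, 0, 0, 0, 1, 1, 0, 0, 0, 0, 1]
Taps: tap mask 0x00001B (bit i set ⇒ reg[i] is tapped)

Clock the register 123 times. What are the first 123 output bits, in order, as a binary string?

step | reg (before) | out | fb
   0 | 110011100100100001100001 | 1 | 1
   1 | 100111001001000011000011 | 1 | 1
   2 | 001110010010000110000111 | 0 | 0
   3 | 011100100100001100001110 | 0 | 0
   4 | 111001001000011000011100 | 1 | 0
   5 | 110010010000110000111000 | 1 | 1
   6 | 100100100001100001110001 | 1 | 0
   7 | 001001000011000011100010 | 0 | 0
   8 | 010010000110000111000100 | 0 | 0
   9 | 100100001100001110001000 | 1 | 0
  10 | 001000011000011100010000 | 0 | 0
  11 | 010000110000111000100000 | 0 | 1
  12 | 100001100001110001000001 | 1 | 1
  13 | 000011000011100010000011 | 0 | 1
  14 | 000110000111000100000111 | 0 | 0
  15 | 001100001110001000001110 | 0 | 1
  16 | 011000011100010000011101 | 0 | 1
  17 | 110000111000100000111011 | 1 | 0
  18 | 100001110001000001110110 | 1 | 1
  19 | 000011100010000011101101 | 0 | 1
  20 | 000111000100000111011011 | 0 | 0
  21 | 001110001000001110110110 | 0 | 0
  22 | 011100010000011101101100 | 0 | 0
  23 | 111000100000111011011000 | 1 | 0
  24 | 110001000001110110110000 | 1 | 0
  25 | 100010000011101101100000 | 1 | 0
  26 | 000100000111011011000000 | 0 | 1
  27 | 001000001110110110000001 | 0 | 0
  28 | 010000011101101100000010 | 0 | 1
  29 | 100000111011011000000101 | 1 | 1
  30 | 000001110110110000001011 | 0 | 0
  31 | 000011101101100000010110 | 0 | 1
  32 | 000111011011000000101101 | 0 | 0
  33 | 001110110110000001011010 | 0 | 0
  34 | 011101101100000010110100 | 0 | 0
  35 | 111011011000000101101000 | 1 | 1
  36 | 110110110000001011010001 | 1 | 0
  37 | 101101100000010110100010 | 1 | 0
  38 | 011011000000101101000100 | 0 | 0
  39 | 110110000001011010001000 | 1 | 0
  40 | 101100000010110100010000 | 1 | 0
  41 | 011000000101101000100000 | 0 | 1
  42 | 110000001011010001000001 | 1 | 0
  43 | 100000010110100010000010 | 1 | 1
  44 | 000000101101000100000101 | 0 | 0
  45 | 000001011010001000001010 | 0 | 0
  46 | 000010110100010000010100 | 0 | 1
  47 | 000101101000100000101001 | 0 | 1
  48 | 001011010001000001010011 | 0 | 1
  49 | 010110100010000010100111 | 0 | 1
  50 | 101101000100000101001111 | 1 | 0
  51 | 011010001000001010011110 | 0 | 0
  52 | 110100010000010100111100 | 1 | 1
  53 | 101000100000101001111001 | 1 | 1
  54 | 010001000001010011110011 | 0 | 1
  55 | 100010000010100111100111 | 1 | 0
  56 | 000100000101001111001110 | 0 | 1
  57 | 001000001010011110011101 | 0 | 0
  58 | 010000010100111100111010 | 0 | 1
  59 | 100000101001111001110101 | 1 | 1
  60 | 000001010011110011101011 | 0 | 0
  61 | 000010100111100111010110 | 0 | 1
  62 | 000101001111001110101101 | 0 | 1
  63 | 001010011110011101011011 | 0 | 1
  64 | 010100111100111010110111 | 0 | 0
  65 | 101001111001110101101110 | 1 | 1
  66 | 010011110011101011011101 | 0 | 0
  67 | 100111100111010110111010 | 1 | 1
  68 | 001111001110101101110101 | 0 | 0
  69 | 011110011101011011101010 | 0 | 1
  70 | 111100111010110111010101 | 1 | 1
  71 | 111001110101101110101011 | 1 | 0
  72 | 110011101011011101010110 | 1 | 1
  73 | 100111010110111010101101 | 1 | 1
  74 | 001110101101110101011011 | 0 | 0
  75 | 011101011011101010110110 | 0 | 0
  76 | 111010110111010101101100 | 1 | 1
  77 | 110101101110101011011001 | 1 | 1
  78 | 101011011101010110110011 | 1 | 0
  79 | 010110111010101101100110 | 0 | 1
  80 | 101101110101011011001101 | 1 | 0
  81 | 011011101010110110011010 | 0 | 0
  82 | 110111010101101100110100 | 1 | 0
  83 | 101110101011011001101000 | 1 | 1
  84 | 011101010110110011010001 | 0 | 0
  85 | 111010101101100110100010 | 1 | 1
  86 | 110101011011001101000101 | 1 | 1
  87 | 101010110110011010001011 | 1 | 0
  88 | 010101101100110100010110 | 0 | 0
  89 | 101011011001101000101100 | 1 | 0
  90 | 010110110011010001011000 | 0 | 1
  91 | 101101100110100010110001 | 1 | 0
  92 | 011011001101000101100010 | 0 | 0
  93 | 110110011010001011000100 | 1 | 0
  94 | 101100110100010110001000 | 1 | 0
  95 | 011001101000101100010000 | 0 | 1
  96 | 110011010001011000100001 | 1 | 1
  97 | 100110100010110001000011 | 1 | 1
  98 | 001101000101100010000111 | 0 | 1
  99 | 011010001011000100001111 | 0 | 0
 100 | 110100010110001000011110 | 1 | 1
 101 | 101000101100010000111101 | 1 | 1
 102 | 010001011000100001111011 | 0 | 1
 103 | 100010110001000011110111 | 1 | 0
 104 | 000101100010000111101110 | 0 | 1
 105 | 001011000100001111011101 | 0 | 1
 106 | 010110001000011110111011 | 0 | 1
 107 | 101100010000111101110111 | 1 | 0
 108 | 011000100001111011101110 | 0 | 1
 109 | 110001000011110111011101 | 1 | 0
 110 | 100010000111101110111010 | 1 | 0
 111 | 000100001111011101110100 | 0 | 1
 112 | 001000011110111011101001 | 0 | 0
 113 | 010000111101110111010010 | 0 | 1
 114 | 100001111011101110100101 | 1 | 1
 115 | 000011110111011101001011 | 0 | 1
 116 | 000111101110111010010111 | 0 | 0
 117 | 001111011101110100101110 | 0 | 0
 118 | 011110111011101001011100 | 0 | 1
 119 | 111101110111010010111001 | 1 | 1
 120 | 111011101110100101110011 | 1 | 1
 121 | 110111011101001011100111 | 1 | 0
 122 | 101110111010010111001110 | 1 | 1

110011100100100001100001110001000001110110110000001011010001000001010011110011101011011101010110110011010001011000100001111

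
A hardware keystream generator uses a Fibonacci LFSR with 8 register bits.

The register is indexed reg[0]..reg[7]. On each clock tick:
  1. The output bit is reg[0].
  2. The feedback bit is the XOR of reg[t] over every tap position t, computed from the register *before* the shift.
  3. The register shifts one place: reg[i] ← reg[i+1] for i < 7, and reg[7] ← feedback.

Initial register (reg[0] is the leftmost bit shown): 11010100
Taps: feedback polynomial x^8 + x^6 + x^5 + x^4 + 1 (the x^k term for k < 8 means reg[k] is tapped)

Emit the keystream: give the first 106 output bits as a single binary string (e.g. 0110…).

k : reg_k → out_k, fb_k
0: 11010100 → 1, fb=0
1: 10101000 → 1, fb=0
2: 01010000 → 0, fb=0
3: 10100000 → 1, fb=1
4: 01000001 → 0, fb=0
5: 10000010 → 1, fb=0
6: 00000100 → 0, fb=1
7: 00001001 → 0, fb=1
8: 00010011 → 0, fb=1
9: 00100111 → 0, fb=0
10: 01001110 → 0, fb=1
11: 10011101 → 1, fb=1
12: 00111011 → 0, fb=0
13: 01110110 → 0, fb=0
14: 11101100 → 1, fb=1
15: 11011001 → 1, fb=0
16: 10110010 → 1, fb=0
17: 01100100 → 0, fb=1
18: 11001001 → 1, fb=0
19: 10010010 → 1, fb=0
20: 00100100 → 0, fb=1
21: 01001001 → 0, fb=1
22: 10010011 → 1, fb=0
23: 00100110 → 0, fb=0
24: 01001100 → 0, fb=0
25: 10011000 → 1, fb=0
26: 00110000 → 0, fb=0
27: 01100000 → 0, fb=0
28: 11000000 → 1, fb=1
29: 10000001 → 1, fb=1
30: 00000011 → 0, fb=1
31: 00000111 → 0, fb=0
32: 00001110 → 0, fb=1
33: 00011101 → 0, fb=0
34: 00111010 → 0, fb=0
35: 01110100 → 0, fb=1
36: 11101001 → 1, fb=0
37: 11010010 → 1, fb=0
38: 10100100 → 1, fb=0
39: 01001000 → 0, fb=1
40: 10010001 → 1, fb=1
41: 00100011 → 0, fb=1
42: 01000111 → 0, fb=0
43: 10001110 → 1, fb=0
44: 00011100 → 0, fb=0
45: 00111000 → 0, fb=1
46: 01110001 → 0, fb=0
47: 11100010 → 1, fb=0
48: 11000100 → 1, fb=0
49: 10001000 → 1, fb=0
50: 00010000 → 0, fb=0
51: 00100000 → 0, fb=0
52: 01000000 → 0, fb=0
53: 10000000 → 1, fb=1
54: 00000001 → 0, fb=0
55: 00000010 → 0, fb=1
56: 00000101 → 0, fb=1
57: 00001011 → 0, fb=0
58: 00010110 → 0, fb=0
59: 00101100 → 0, fb=0
60: 01011000 → 0, fb=1
61: 10110001 → 1, fb=1
62: 01100011 → 0, fb=1
63: 11000111 → 1, fb=1
64: 10001111 → 1, fb=0
65: 00011110 → 0, fb=1
66: 00111101 → 0, fb=0
67: 01111010 → 0, fb=0
68: 11110100 → 1, fb=0
69: 11101000 → 1, fb=0
70: 11010000 → 1, fb=1
71: 10100001 → 1, fb=1
72: 01000011 → 0, fb=1
73: 10000111 → 1, fb=1
74: 00001111 → 0, fb=1
75: 00011111 → 0, fb=1
76: 00111111 → 0, fb=1
77: 01111111 → 0, fb=1
78: 11111111 → 1, fb=0
79: 11111110 → 1, fb=0
80: 11111100 → 1, fb=1
81: 11111001 → 1, fb=0
82: 11110010 → 1, fb=0
83: 11100100 → 1, fb=0
84: 11001000 → 1, fb=0
85: 10010000 → 1, fb=1
86: 00100001 → 0, fb=0
87: 01000010 → 0, fb=1
88: 10000101 → 1, fb=0
89: 00001010 → 0, fb=0
90: 00010100 → 0, fb=1
91: 00101001 → 0, fb=1
92: 01010011 → 0, fb=1
93: 10100111 → 1, fb=1
94: 01001111 → 0, fb=1
95: 10011111 → 1, fb=0
96: 00111110 → 0, fb=1
97: 01111101 → 0, fb=0
98: 11111010 → 1, fb=1
99: 11110101 → 1, fb=0
100: 11101010 → 1, fb=1
101: 11010101 → 1, fb=0
102: 10101010 → 1, fb=1
103: 01010101 → 0, fb=1
104: 10101011 → 1, fb=1
105: 01010111 → 0, fb=0

1101010000010011101100100100110000001110100100011100010000000101100011110100001111111100100001010011111010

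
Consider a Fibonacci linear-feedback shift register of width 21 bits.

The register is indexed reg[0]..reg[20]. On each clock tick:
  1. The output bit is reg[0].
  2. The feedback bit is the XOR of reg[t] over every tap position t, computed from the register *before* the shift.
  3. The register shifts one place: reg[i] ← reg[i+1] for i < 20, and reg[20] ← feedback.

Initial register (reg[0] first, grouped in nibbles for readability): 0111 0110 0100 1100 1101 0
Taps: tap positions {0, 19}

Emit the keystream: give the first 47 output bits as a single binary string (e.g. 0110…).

01110110010011001101011000111101001011011100000

k : reg_k → out_k, fb_k
0: 011101100100110011010 → 0, fb=1
1: 111011001001100110101 → 1, fb=1
2: 110110010011001101011 → 1, fb=0
3: 101100100110011010110 → 1, fb=0
4: 011001001100110101100 → 0, fb=0
5: 110010011001101011000 → 1, fb=1
6: 100100110011010110001 → 1, fb=1
7: 001001100110101100011 → 0, fb=1
8: 010011001101011000111 → 0, fb=1
9: 100110011010110001111 → 1, fb=0
10: 001100110101100011110 → 0, fb=1
11: 011001101011000111101 → 0, fb=0
12: 110011010110001111010 → 1, fb=0
13: 100110101100011110100 → 1, fb=1
14: 001101011000111101001 → 0, fb=0
15: 011010110001111010010 → 0, fb=1
16: 110101100011110100101 → 1, fb=1
17: 101011000111101001011 → 1, fb=0
18: 010110001111010010110 → 0, fb=1
19: 101100011110100101101 → 1, fb=1
20: 011000111101001011011 → 0, fb=1
21: 110001111010010110111 → 1, fb=0
22: 100011110100101101110 → 1, fb=0
23: 000111101001011011100 → 0, fb=0
24: 001111010010110111000 → 0, fb=0
25: 011110100101101110000 → 0, fb=0
26: 111101001011011100000 → 1, fb=1
27: 111010010110111000001 → 1, fb=1
28: 110100101101110000011 → 1, fb=0
29: 101001011011100000110 → 1, fb=0
30: 010010110111000001100 → 0, fb=0
31: 100101101110000011000 → 1, fb=1
32: 001011011100000110001 → 0, fb=0
33: 010110111000001100010 → 0, fb=1
34: 101101110000011000101 → 1, fb=1
35: 011011100000110001011 → 0, fb=1
36: 110111000001100010111 → 1, fb=0
37: 101110000011000101110 → 1, fb=0
38: 011100000110001011100 → 0, fb=0
39: 111000001100010111000 → 1, fb=1
40: 110000011000101110001 → 1, fb=1
41: 100000110001011100011 → 1, fb=0
42: 000001100010111000110 → 0, fb=1
43: 000011000101110001101 → 0, fb=0
44: 000110001011100011010 → 0, fb=1
45: 001100010111000110101 → 0, fb=0
46: 011000101110001101010 → 0, fb=1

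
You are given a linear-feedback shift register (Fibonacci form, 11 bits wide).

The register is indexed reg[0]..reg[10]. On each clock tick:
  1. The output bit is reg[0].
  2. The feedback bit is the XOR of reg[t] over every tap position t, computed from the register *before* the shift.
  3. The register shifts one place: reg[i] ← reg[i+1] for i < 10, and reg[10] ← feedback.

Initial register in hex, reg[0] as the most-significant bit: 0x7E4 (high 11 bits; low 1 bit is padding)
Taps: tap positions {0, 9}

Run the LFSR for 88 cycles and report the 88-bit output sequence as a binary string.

0111111001011001101000111100010100110101110100100011011110101101100100011100001010011111

tick  register→output (feedback)
  0  01111110010→0 (1)
  1  11111100101→1 (1)
  2  11111001011→1 (0)
  3  11110010110→1 (0)
  4  11100101100→1 (1)
  5  11001011001→1 (1)
  6  10010110011→1 (0)
  7  00101100110→0 (1)
  8  01011001101→0 (0)
  9  10110011010→1 (0)
 10  01100110100→0 (0)
 11  11001101000→1 (1)
 12  10011010001→1 (1)
 13  00110100011→0 (1)
 14  01101000111→0 (1)
 15  11010001111→1 (0)
 16  10100011110→1 (0)
 17  01000111100→0 (0)
 18  10001111000→1 (1)
 19  00011110001→0 (0)
 20  00111100010→0 (1)
 21  01111000101→0 (0)
 22  11110001010→1 (0)
 23  11100010100→1 (1)
 24  11000101001→1 (1)
 25  10001010011→1 (0)
 26  00010100110→0 (1)
 27  00101001101→0 (0)
 28  01010011010→0 (1)
 29  10100110101→1 (1)
 30  01001101011→0 (1)
 31  10011010111→1 (0)
 32  00110101110→0 (1)
 33  01101011101→0 (0)
 34  11010111010→1 (0)
 35  10101110100→1 (1)
 36  01011101001→0 (0)
 37  10111010010→1 (0)
 38  01110100100→0 (0)
 39  11101001000→1 (1)
 40  11010010001→1 (1)
 41  10100100011→1 (0)
 42  01001000110→0 (1)
 43  10010001101→1 (1)
 44  00100011011→0 (1)
 45  01000110111→0 (1)
 46  10001101111→1 (0)
 47  00011011110→0 (1)
 48  00110111101→0 (0)
 49  01101111010→0 (1)
 50  11011110101→1 (1)
 51  10111101011→1 (0)
 52  01111010110→0 (1)
 53  11110101101→1 (1)
 54  11101011011→1 (0)
 55  11010110110→1 (0)
 56  10101101100→1 (1)
 57  01011011001→0 (0)
 58  10110110010→1 (0)
 59  01101100100→0 (0)
 60  11011001000→1 (1)
 61  10110010001→1 (1)
 62  01100100011→0 (1)
 63  11001000111→1 (0)
 64  10010001110→1 (0)
 65  00100011100→0 (0)
 66  01000111000→0 (0)
 67  10001110000→1 (1)
 68  00011100001→0 (0)
 69  00111000010→0 (1)
 70  01110000101→0 (0)
 71  11100001010→1 (0)
 72  11000010100→1 (1)
 73  10000101001→1 (1)
 74  00001010011→0 (1)
 75  00010100111→0 (1)
 76  00101001111→0 (1)
 77  01010011111→0 (1)
 78  10100111111→1 (0)
 79  01001111110→0 (1)
 80  10011111101→1 (1)
 81  00111111011→0 (1)
 82  01111110111→0 (1)
 83  11111101111→1 (0)
 84  11111011110→1 (0)
 85  11110111100→1 (1)
 86  11101111001→1 (1)
 87  11011110011→1 (0)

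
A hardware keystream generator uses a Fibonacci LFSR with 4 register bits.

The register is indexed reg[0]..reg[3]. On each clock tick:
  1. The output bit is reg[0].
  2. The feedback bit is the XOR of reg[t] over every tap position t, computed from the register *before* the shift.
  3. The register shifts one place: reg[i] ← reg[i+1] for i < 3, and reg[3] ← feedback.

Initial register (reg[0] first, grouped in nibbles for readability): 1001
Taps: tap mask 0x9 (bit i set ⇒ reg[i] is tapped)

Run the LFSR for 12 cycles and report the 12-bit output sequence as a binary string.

tick  register→output (feedback)
  0  1001→1 (0)
  1  0010→0 (0)
  2  0100→0 (0)
  3  1000→1 (1)
  4  0001→0 (1)
  5  0011→0 (1)
  6  0111→0 (1)
  7  1111→1 (0)
  8  1110→1 (1)
  9  1101→1 (0)
 10  1010→1 (1)
 11  0101→0 (1)

100100011110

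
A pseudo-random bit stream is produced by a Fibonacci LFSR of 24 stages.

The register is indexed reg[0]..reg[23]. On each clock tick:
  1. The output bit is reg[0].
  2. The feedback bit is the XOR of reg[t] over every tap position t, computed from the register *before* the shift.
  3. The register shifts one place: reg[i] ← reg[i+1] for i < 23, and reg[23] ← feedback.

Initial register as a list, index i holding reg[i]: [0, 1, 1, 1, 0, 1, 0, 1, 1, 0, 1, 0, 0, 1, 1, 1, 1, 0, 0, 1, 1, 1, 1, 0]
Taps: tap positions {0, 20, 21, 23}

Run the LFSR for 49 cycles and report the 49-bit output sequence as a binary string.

0111010110100111100111100110101110110011011110110

tick  register→output (feedback)
  0  011101011010011110011110→0 (0)
  1  111010110100111100111100→1 (1)
  2  110101101001111001111001→1 (1)
  3  101011010011110011110011→1 (0)
  4  010110100111100111100110→0 (1)
  5  101101001111001111001101→1 (0)
  6  011010011110011110011010→0 (1)
  7  110100111100111100110101→1 (1)
  8  101001111001111001101011→1 (1)
  9  010011110011110011010111→0 (0)
 10  100111100111100110101110→1 (1)
 11  001111001111001101011101→0 (1)
 12  011110011110011010111011→0 (0)
 13  111100111100110101110110→1 (0)
 14  111001111001101011101100→1 (1)
 15  110011110011010111011001→1 (1)
 16  100111100110101110110011→1 (0)
 17  001111001101011101100110→0 (1)
 18  011110011010111011001101→0 (1)
 19  111100110101110110011011→1 (1)
 20  111001101011101100110111→1 (1)
 21  110011010111011001101111→1 (0)
 22  100110101110110011011110→1 (1)
 23  001101011101100110111101→0 (1)
 24  011010111011001101111011→0 (0)
 25  110101110110011011110110→1 (0)
 26  101011101100110111101100→1 (1)
 27  010111011001101111011001→0 (0)
 28  101110110011011110110010→1 (1)
 29  011101100110111101100101→0 (0)
 30  111011001101111011001010→1 (0)
 31  110110011011110110010100→1 (0)
 32  101100110111101100101000→1 (0)
 33  011001101111011001010000→0 (0)
 34  110011011110110010100000→1 (1)
 35  100110111101100101000001→1 (0)
 36  001101111011001010000010→0 (0)
 37  011011110110010100000100→0 (1)
 38  110111101100101000001001→1 (1)
 39  101111011001010000010011→1 (0)
 40  011110110010100000100110→0 (1)
 41  111101100101000001001101→1 (0)
 42  111011001010000010011010→1 (0)
 43  110110010100000100110100→1 (0)
 44  101100101000001001101000→1 (0)
 45  011001010000010011010000→0 (0)
 46  110010100000100110100000→1 (1)
 47  100101000001001101000001→1 (0)
 48  001010000010011010000010→0 (0)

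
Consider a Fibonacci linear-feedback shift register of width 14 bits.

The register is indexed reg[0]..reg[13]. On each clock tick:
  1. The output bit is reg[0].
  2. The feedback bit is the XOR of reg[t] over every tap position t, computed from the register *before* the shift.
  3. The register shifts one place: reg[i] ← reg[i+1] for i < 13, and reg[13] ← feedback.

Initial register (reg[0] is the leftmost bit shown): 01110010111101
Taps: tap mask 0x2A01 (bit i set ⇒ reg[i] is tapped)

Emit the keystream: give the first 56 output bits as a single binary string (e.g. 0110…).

01110010111101110001111101110001011011011110010000011000

tick  register→output (feedback)
  0  01110010111101→0 (1)
  1  11100101111011→1 (1)
  2  11001011110111→1 (0)
  3  10010111101110→1 (0)
  4  00101111011100→0 (0)
  5  01011110111000→0 (1)
  6  10111101110001→1 (1)
  7  01111011100011→0 (1)
  8  11110111000111→1 (1)
  9  11101110001111→1 (1)
 10  11011100011111→1 (0)
 11  10111000111110→1 (1)
 12  01110001111101→0 (1)
 13  11100011111011→1 (1)
 14  11000111110111→1 (0)
 15  10001111101110→1 (0)
 16  00011111011100→0 (0)
 17  00111110111000→0 (1)
 18  01111101110001→0 (0)
 19  11111011100010→1 (1)
 20  11110111000101→1 (1)
 21  11101110001011→1 (0)
 22  11011100010110→1 (1)
 23  10111000101101→1 (1)
 24  01110001011011→0 (0)
 25  11100010110110→1 (1)
 26  11000101101101→1 (1)
 27  10001011011011→1 (1)
 28  00010110110111→0 (1)
 29  00101101101111→0 (0)
 30  01011011011110→0 (0)
 31  10110110111100→1 (1)
 32  01101101111001→0 (0)
 33  11011011110010→1 (0)
 34  10110111100100→1 (0)
 35  01101111001000→0 (0)
 36  11011110010000→1 (0)
 37  10111100100000→1 (1)
 38  01111001000001→0 (1)
 39  11110010000011→1 (0)
 40  11100100000110→1 (0)
 41  11001000001100→1 (0)
 42  10010000011000→1 (0)
 43  00100000110000→0 (1)
 44  01000001100001→0 (1)
 45  10000011000011→1 (0)
 46  00000110000110→0 (1)
 47  00001100001101→0 (0)
 48  00011000011010→0 (1)
 49  00110000110101→0 (1)
 50  01100001101011→0 (1)
 51  11000011010111→1 (0)
 52  10000110101110→1 (0)
 53  00001101011100→0 (0)
 54  00011010111000→0 (1)
 55  00110101110001→0 (0)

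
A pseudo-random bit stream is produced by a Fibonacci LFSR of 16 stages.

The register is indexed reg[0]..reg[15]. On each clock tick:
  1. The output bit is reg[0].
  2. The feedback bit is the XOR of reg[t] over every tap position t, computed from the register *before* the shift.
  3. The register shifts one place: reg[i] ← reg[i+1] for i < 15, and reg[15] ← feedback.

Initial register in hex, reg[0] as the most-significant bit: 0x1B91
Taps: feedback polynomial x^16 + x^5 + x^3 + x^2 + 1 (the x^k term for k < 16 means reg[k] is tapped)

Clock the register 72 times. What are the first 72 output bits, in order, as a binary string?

k : reg_k → out_k, fb_k
0: 0001101110010001 → 0, fb=1
1: 0011011100100011 → 0, fb=1
2: 0110111001000111 → 0, fb=0
3: 1101110010001110 → 1, fb=1
4: 1011100100011101 → 1, fb=1
5: 0111001000111011 → 0, fb=0
6: 1110010001110110 → 1, fb=1
7: 1100100011101101 → 1, fb=1
8: 1001000111011011 → 1, fb=0
9: 0010001110110110 → 0, fb=1
10: 0100011101101101 → 0, fb=1
11: 1000111011011011 → 1, fb=0
12: 0001110110110110 → 0, fb=0
13: 0011101101101100 → 0, fb=0
14: 0111011011011000 → 0, fb=1
15: 1110110110110001 → 1, fb=1
16: 1101101101100011 → 1, fb=0
17: 1011011011000110 → 1, fb=0
18: 0110110110001100 → 0, fb=0
19: 1101101100011000 → 1, fb=0
20: 1011011000110000 → 1, fb=0
21: 0110110001100000 → 0, fb=0
22: 1101100011000000 → 1, fb=0
23: 1011000110000000 → 1, fb=1
24: 0110001100000001 → 0, fb=1
25: 1100011000000011 → 1, fb=0
26: 1000110000000110 → 1, fb=0
27: 0001100000001100 → 0, fb=1
28: 0011000000011001 → 0, fb=0
29: 0110000000110010 → 0, fb=1
30: 1100000001100101 → 1, fb=1
31: 1000000011001011 → 1, fb=1
32: 0000000110010111 → 0, fb=0
33: 0000001100101110 → 0, fb=0
34: 0000011001011100 → 0, fb=1
35: 0000110010111001 → 0, fb=1
36: 0001100101110011 → 0, fb=1
37: 0011001011100111 → 0, fb=0
38: 0110010111001110 → 0, fb=0
39: 1100101110011100 → 1, fb=1
40: 1001011100111001 → 1, fb=1
41: 0010111001110011 → 0, fb=0
42: 0101110011100110 → 0, fb=0
43: 1011100111001100 → 1, fb=1
44: 0111001110011001 → 0, fb=0
45: 1110011100110010 → 1, fb=1
46: 1100111001100101 → 1, fb=0
47: 1001110011001010 → 1, fb=1
48: 0011100110010101 → 0, fb=0
49: 0111001100101010 → 0, fb=0
50: 1110011001010100 → 1, fb=1
51: 1100110010101001 → 1, fb=0
52: 1001100101010010 → 1, fb=0
53: 0011001010100100 → 0, fb=0
54: 0110010101001000 → 0, fb=0
55: 1100101010010000 → 1, fb=1
56: 1001010100100001 → 1, fb=1
57: 0010101001000011 → 0, fb=1
58: 0101010010000111 → 0, fb=0
59: 1010100100001110 → 1, fb=0
60: 0101001000011100 → 0, fb=1
61: 1010010000111001 → 1, fb=1
62: 0100100001110011 → 0, fb=0
63: 1001000011100110 → 1, fb=0
64: 0010000111001100 → 0, fb=1
65: 0100001110011001 → 0, fb=0
66: 1000011100110010 → 1, fb=0
67: 0000111001100100 → 0, fb=1
68: 0001110011001001 → 0, fb=0
69: 0011100110010010 → 0, fb=0
70: 0111001100100100 → 0, fb=0
71: 1110011001001000 → 1, fb=1

000110111001000111011011011000110000000110010111001110011001010100100001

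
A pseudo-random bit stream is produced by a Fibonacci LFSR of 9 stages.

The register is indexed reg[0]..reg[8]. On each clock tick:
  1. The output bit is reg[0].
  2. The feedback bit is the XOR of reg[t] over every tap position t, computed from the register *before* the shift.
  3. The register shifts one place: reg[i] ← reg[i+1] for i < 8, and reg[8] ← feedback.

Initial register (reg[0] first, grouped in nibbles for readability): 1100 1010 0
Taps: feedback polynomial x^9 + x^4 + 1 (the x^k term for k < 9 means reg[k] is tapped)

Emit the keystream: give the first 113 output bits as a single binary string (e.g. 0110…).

tick  register→output (feedback)
  0  110010100→1 (0)
  1  100101000→1 (1)
  2  001010001→0 (1)
  3  010100011→0 (0)
  4  101000110→1 (1)
  5  010001101→0 (0)
  6  100011010→1 (0)
  7  000110100→0 (1)
  8  001101001→0 (0)
  9  011010010→0 (1)
 10  110100101→1 (1)
 11  101001011→1 (1)
 12  010010111→0 (1)
 13  100101111→1 (1)
 14  001011111→0 (1)
 15  010111111→0 (1)
 16  101111111→1 (0)
 17  011111110→0 (1)
 18  111111101→1 (0)
 19  111111010→1 (0)
 20  111110100→1 (0)
 21  111101000→1 (1)
 22  111010001→1 (0)
 23  110100010→1 (1)
 24  101000101→1 (1)
 25  010001011→0 (0)
 26  100010110→1 (0)
 27  000101100→0 (0)
 28  001011000→0 (1)
 29  010110001→0 (1)
 30  101100011→1 (1)
 31  011000111→0 (0)
 32  110001110→1 (1)
 33  100011101→1 (0)
 34  000111010→0 (1)
 35  001110101→0 (1)
 36  011101011→0 (0)
 37  111010110→1 (0)
 38  110101100→1 (1)
 39  101011001→1 (0)
 40  010110010→0 (1)
 41  101100101→1 (1)
 42  011001011→0 (0)
 43  110010110→1 (0)
 44  100101100→1 (1)
 45  001011001→0 (1)
 46  010110011→0 (1)
 47  101100111→1 (1)
 48  011001111→0 (0)
 49  110011110→1 (0)
 50  100111100→1 (0)
 51  001111000→0 (1)
 52  011110001→0 (1)
 53  111100011→1 (1)
 54  111000111→1 (1)
 55  110001111→1 (1)
 56  100011111→1 (0)
 57  000111110→0 (1)
 58  001111101→0 (1)
 59  011111011→0 (1)
 60  111110111→1 (0)
 61  111101110→1 (1)
 62  111011101→1 (0)
 63  110111010→1 (0)
 64  101110100→1 (0)
 65  011101000→0 (0)
 66  111010000→1 (0)
 67  110100000→1 (1)
 68  101000001→1 (1)
 69  010000011→0 (0)
 70  100000110→1 (1)
 71  000001101→0 (0)
 72  000011010→0 (1)
 73  000110101→0 (1)
 74  001101011→0 (0)
 75  011010110→0 (1)
 76  110101101→1 (1)
 77  101011011→1 (0)
 78  010110110→0 (1)
 79  101101101→1 (1)
 80  011011011→0 (1)
 81  110110111→1 (0)
 82  101101110→1 (1)
 83  011011101→0 (1)
 84  110111011→1 (0)
 85  101110110→1 (0)
 86  011101100→0 (0)
 87  111011000→1 (0)
 88  110110000→1 (0)
 89  101100000→1 (1)
 90  011000001→0 (0)
 91  110000010→1 (1)
 92  100000101→1 (1)
 93  000001011→0 (0)
 94  000010110→0 (1)
 95  000101101→0 (0)
 96  001011010→0 (1)
 97  010110101→0 (1)
 98  101101011→1 (1)
 99  011010111→0 (1)
100  110101111→1 (1)
101  101011111→1 (0)
102  010111110→0 (1)
103  101111101→1 (0)
104  011111010→0 (1)
105  111110101→1 (0)
106  111101010→1 (1)
107  111010101→1 (0)
108  110101010→1 (1)
109  101010101→1 (0)
110  010101010→0 (0)
111  101010100→1 (0)
112  010101000→0 (0)

11001010001101001011111110100010110001110101100101100111100011111011101000001101011011011101100000101101011111010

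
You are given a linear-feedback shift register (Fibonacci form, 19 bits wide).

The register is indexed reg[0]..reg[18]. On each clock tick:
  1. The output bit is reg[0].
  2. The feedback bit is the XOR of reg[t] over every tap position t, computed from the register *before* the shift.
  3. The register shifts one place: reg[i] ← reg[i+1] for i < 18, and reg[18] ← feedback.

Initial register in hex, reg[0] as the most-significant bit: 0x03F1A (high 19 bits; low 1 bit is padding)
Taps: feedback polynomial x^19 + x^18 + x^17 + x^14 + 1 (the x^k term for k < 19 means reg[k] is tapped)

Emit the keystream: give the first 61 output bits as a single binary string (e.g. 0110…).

0000001111110001101111001100110111001100100100011001110001000

step | reg (before) | out | fb
   0 | 0000001111110001101 | 0 | 1
   1 | 0000011111100011011 | 0 | 1
   2 | 0000111111000110111 | 0 | 1
   3 | 0001111110001101111 | 0 | 0
   4 | 0011111100011011110 | 0 | 0
   5 | 0111111000110111100 | 0 | 1
   6 | 1111110001101111001 | 1 | 1
   7 | 1111100011011110011 | 1 | 0
   8 | 1111000110111100110 | 1 | 0
   9 | 1110001101111001100 | 1 | 1
  10 | 1100011011110011001 | 1 | 1
  11 | 1000110111100110011 | 1 | 0
  12 | 0001101111001100110 | 0 | 1
  13 | 0011011110011001101 | 0 | 1
  14 | 0110111100110011011 | 0 | 1
  15 | 1101111001100110111 | 1 | 0
  16 | 1011110011001101110 | 1 | 0
  17 | 0111100110011011100 | 0 | 1
  18 | 1111001100110111001 | 1 | 1
  19 | 1110011001101110011 | 1 | 0
  20 | 1100110011011100110 | 1 | 0
  21 | 1001100110111001100 | 1 | 1
  22 | 0011001101110011001 | 0 | 0
  23 | 0110011011100110010 | 0 | 0
  24 | 1100110111001100100 | 1 | 1
  25 | 1001101110011001001 | 1 | 0
  26 | 0011011100110010010 | 0 | 0
  27 | 0110111001100100100 | 0 | 0
  28 | 1101110011001001000 | 1 | 1
  29 | 1011100110010010001 | 1 | 1
  30 | 0111001100100100011 | 0 | 0
  31 | 1110011001001000110 | 1 | 0
  32 | 1100110010010001100 | 1 | 1
  33 | 1001100100100011001 | 1 | 1
  34 | 0011001001000110011 | 0 | 1
  35 | 0110010010001100111 | 0 | 0
  36 | 1100100100011001110 | 1 | 0
  37 | 1001001000110011100 | 1 | 0
  38 | 0010010001100111000 | 0 | 1
  39 | 0100100011001110001 | 0 | 0
  40 | 1001000110011100010 | 1 | 0
  41 | 0010001100111000100 | 0 | 0
  42 | 0100011001110001000 | 0 | 0
  43 | 1000110011100010000 | 1 | 0
  44 | 0001100111000100000 | 0 | 0
  45 | 0011001110001000000 | 0 | 0
  46 | 0110011100010000000 | 0 | 0
  47 | 1100111000100000000 | 1 | 1
  48 | 1001110001000000001 | 1 | 0
  49 | 0011100010000000010 | 0 | 1
  50 | 0111000100000000101 | 0 | 1
  51 | 1110001000000001011 | 1 | 1
  52 | 1100010000000010111 | 1 | 0
  53 | 1000100000000101110 | 1 | 0
  54 | 0001000000001011100 | 0 | 1
  55 | 0010000000010111001 | 0 | 0
  56 | 0100000000101110010 | 0 | 0
  57 | 1000000001011100100 | 1 | 1
  58 | 0000000010111001001 | 0 | 1
  59 | 0000000101110010011 | 0 | 1
  60 | 0000001011100100111 | 0 | 0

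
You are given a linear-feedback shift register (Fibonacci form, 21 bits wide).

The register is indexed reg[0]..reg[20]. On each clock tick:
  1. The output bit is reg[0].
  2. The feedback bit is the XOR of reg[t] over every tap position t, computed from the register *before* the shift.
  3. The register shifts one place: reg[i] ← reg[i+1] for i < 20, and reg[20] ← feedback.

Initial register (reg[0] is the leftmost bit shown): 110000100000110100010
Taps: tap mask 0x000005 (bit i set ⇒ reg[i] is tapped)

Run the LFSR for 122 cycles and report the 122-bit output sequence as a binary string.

11000010000011010001011001010001110010100111100010110111000111001101001101011011011111001111000110110100011110011011101100

k : reg_k → out_k, fb_k
0: 110000100000110100010 → 1, fb=1
1: 100001000001101000101 → 1, fb=1
2: 000010000011010001011 → 0, fb=0
3: 000100000110100010110 → 0, fb=0
4: 001000001101000101100 → 0, fb=1
5: 010000011010001011001 → 0, fb=0
6: 100000110100010110010 → 1, fb=1
7: 000001101000101100101 → 0, fb=0
8: 000011010001011001010 → 0, fb=0
9: 000110100010110010100 → 0, fb=0
10: 001101000101100101000 → 0, fb=1
11: 011010001011001010001 → 0, fb=1
12: 110100010110010100011 → 1, fb=1
13: 101000101100101000111 → 1, fb=0
14: 010001011001010001110 → 0, fb=0
15: 100010110010100011100 → 1, fb=1
16: 000101100101000111001 → 0, fb=0
17: 001011001010001110010 → 0, fb=1
18: 010110010100011100101 → 0, fb=0
19: 101100101000111001010 → 1, fb=0
20: 011001010001110010100 → 0, fb=1
21: 110010100011100101001 → 1, fb=1
22: 100101000111001010011 → 1, fb=1
23: 001010001110010100111 → 0, fb=1
24: 010100011100101001111 → 0, fb=0
25: 101000111001010011110 → 1, fb=0
26: 010001110010100111100 → 0, fb=0
27: 100011100101001111000 → 1, fb=1
28: 000111001010011110001 → 0, fb=0
29: 001110010100111100010 → 0, fb=1
30: 011100101001111000101 → 0, fb=1
31: 111001010011110001011 → 1, fb=0
32: 110010100111100010110 → 1, fb=1
33: 100101001111000101101 → 1, fb=1
34: 001010011110001011011 → 0, fb=1
35: 010100111100010110111 → 0, fb=0
36: 101001111000101101110 → 1, fb=0
37: 010011110001011011100 → 0, fb=0
38: 100111100010110111000 → 1, fb=1
39: 001111000101101110001 → 0, fb=1
40: 011110001011011100011 → 0, fb=1
41: 111100010110111000111 → 1, fb=0
42: 111000101101110001110 → 1, fb=0
43: 110001011011100011100 → 1, fb=1
44: 100010110111000111001 → 1, fb=1
45: 000101101110001110011 → 0, fb=0
46: 001011011100011100110 → 0, fb=1
47: 010110111000111001101 → 0, fb=0
48: 101101110001110011010 → 1, fb=0
49: 011011100011100110100 → 0, fb=1
50: 110111000111001101001 → 1, fb=1
51: 101110001110011010011 → 1, fb=0
52: 011100011100110100110 → 0, fb=1
53: 111000111001101001101 → 1, fb=0
54: 110001110011010011010 → 1, fb=1
55: 100011100110100110101 → 1, fb=1
56: 000111001101001101011 → 0, fb=0
57: 001110011010011010110 → 0, fb=1
58: 011100110100110101101 → 0, fb=1
59: 111001101001101011011 → 1, fb=0
60: 110011010011010110110 → 1, fb=1
61: 100110100110101101101 → 1, fb=1
62: 001101001101011011011 → 0, fb=1
63: 011010011010110110111 → 0, fb=1
64: 110100110101101101111 → 1, fb=1
65: 101001101011011011111 → 1, fb=0
66: 010011010110110111110 → 0, fb=0
67: 100110101101101111100 → 1, fb=1
68: 001101011011011111001 → 0, fb=1
69: 011010110110111110011 → 0, fb=1
70: 110101101101111100111 → 1, fb=1
71: 101011011011111001111 → 1, fb=0
72: 010110110111110011110 → 0, fb=0
73: 101101101111100111100 → 1, fb=0
74: 011011011111001111000 → 0, fb=1
75: 110110111110011110001 → 1, fb=1
76: 101101111100111100011 → 1, fb=0
77: 011011111001111000110 → 0, fb=1
78: 110111110011110001101 → 1, fb=1
79: 101111100111100011011 → 1, fb=0
80: 011111001111000110110 → 0, fb=1
81: 111110011110001101101 → 1, fb=0
82: 111100111100011011010 → 1, fb=0
83: 111001111000110110100 → 1, fb=0
84: 110011110001101101000 → 1, fb=1
85: 100111100011011010001 → 1, fb=1
86: 001111000110110100011 → 0, fb=1
87: 011110001101101000111 → 0, fb=1
88: 111100011011010001111 → 1, fb=0
89: 111000110110100011110 → 1, fb=0
90: 110001101101000111100 → 1, fb=1
91: 100011011010001111001 → 1, fb=1
92: 000110110100011110011 → 0, fb=0
93: 001101101000111100110 → 0, fb=1
94: 011011010001111001101 → 0, fb=1
95: 110110100011110011011 → 1, fb=1
96: 101101000111100110111 → 1, fb=0
97: 011010001111001101110 → 0, fb=1
98: 110100011110011011101 → 1, fb=1
99: 101000111100110111011 → 1, fb=0
100: 010001111001101110110 → 0, fb=0
101: 100011110011011101100 → 1, fb=1
102: 000111100110111011001 → 0, fb=0
103: 001111001101110110010 → 0, fb=1
104: 011110011011101100101 → 0, fb=1
105: 111100110111011001011 → 1, fb=0
106: 111001101110110010110 → 1, fb=0
107: 110011011101100101100 → 1, fb=1
108: 100110111011001011001 → 1, fb=1
109: 001101110110010110011 → 0, fb=1
110: 011011101100101100111 → 0, fb=1
111: 110111011001011001111 → 1, fb=1
112: 101110110010110011111 → 1, fb=0
113: 011101100101100111110 → 0, fb=1
114: 111011001011001111101 → 1, fb=0
115: 110110010110011111010 → 1, fb=1
116: 101100101100111110101 → 1, fb=0
117: 011001011001111101010 → 0, fb=1
118: 110010110011111010101 → 1, fb=1
119: 100101100111110101011 → 1, fb=1
120: 001011001111101010111 → 0, fb=1
121: 010110011111010101111 → 0, fb=0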